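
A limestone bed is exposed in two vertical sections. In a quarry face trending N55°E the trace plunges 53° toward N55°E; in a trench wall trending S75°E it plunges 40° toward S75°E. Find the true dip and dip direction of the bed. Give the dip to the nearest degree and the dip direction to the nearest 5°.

Each apparent-dip line lies in the plane. As unit vectors (x east, y north, z up), v₁ plunges 53°→N55°E and v₂ plunges 40°→S75°E.
The plane normal is n = v₁ × v₂ ∝ (0.380, 0.274, 0.353).
Dip δ = arctan(|n_h|/n_z) = arctan(0.469/0.353) = 53.0°.
Dip direction = atan2(0.380, 0.274) = 54° (azimuth of n's horizontal projection).

true dip 53°, dip direction 055°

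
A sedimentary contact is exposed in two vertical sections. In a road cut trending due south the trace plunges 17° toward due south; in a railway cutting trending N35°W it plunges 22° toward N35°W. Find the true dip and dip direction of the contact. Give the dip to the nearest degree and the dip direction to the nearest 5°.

Represent each trace as a vector plunging at its apparent dip toward its trend (east-north-up frame): v₁ = (0.000, -0.956, -0.292), v₂ = (-0.532, 0.760, -0.375).
Cross product v₁ × v₂ gives the pole to the plane: n ∝ (-0.580, -0.155, 0.509).
True dip = arccos(n_z / |n|) = arccos(0.6461) = 49.8°.
Dip direction = atan2(-0.580, -0.155) = 255° (azimuth of n's horizontal projection).

true dip 50°, dip direction 255°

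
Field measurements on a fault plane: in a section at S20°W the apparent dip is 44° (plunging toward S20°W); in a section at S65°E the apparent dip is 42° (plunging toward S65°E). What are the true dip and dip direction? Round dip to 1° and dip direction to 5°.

true dip 52°, dip direction 160°

The two traces are lines in the plane: v₁ = (sin 200°·cos 44°, cos 200°·cos 44°, −sin 44°), v₂ = (sin 115°·cos 42°, cos 115°·cos 42°, −sin 42°).
Cross product v₁ × v₂ gives the pole to the plane: n ∝ (0.234, -0.632, 0.533).
Dip δ = arctan(|n_h|/n_z) = arctan(0.674/0.533) = 51.7°.
The horizontal component of n points toward azimuth atan2(n_x, n_y) = 160°, the dip direction.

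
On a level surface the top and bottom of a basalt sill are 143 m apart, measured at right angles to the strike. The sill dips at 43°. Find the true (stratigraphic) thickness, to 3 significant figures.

True thickness t = w · sin(dip) = 143 × sin 43°
t = 143 × 0.6820 = 97.526 m

97.5 m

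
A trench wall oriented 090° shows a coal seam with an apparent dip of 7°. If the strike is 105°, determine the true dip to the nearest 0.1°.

25.4°

The section is 15° from the strike.
tan(true dip) = tan 7° / sin 15° = 0.4744
true dip = arctan 0.4744 = 25.38°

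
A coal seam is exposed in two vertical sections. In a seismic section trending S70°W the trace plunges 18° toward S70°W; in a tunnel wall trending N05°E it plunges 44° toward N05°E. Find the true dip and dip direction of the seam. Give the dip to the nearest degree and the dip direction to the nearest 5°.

true dip 52°, dip direction 325°

The two traces are lines in the plane: v₁ = (sin 250°·cos 18°, cos 250°·cos 18°, −sin 18°), v₂ = (sin 5°·cos 44°, cos 5°·cos 44°, −sin 44°).
The plane normal is n = v₁ × v₂ ∝ (-0.447, 0.640, 0.620).
Dip δ = arctan(|n_h|/n_z) = arctan(0.781/0.620) = 51.6°.
Dip direction = azimuth of (n_x, n_y) = atan2(-0.447, 0.640) = 325°.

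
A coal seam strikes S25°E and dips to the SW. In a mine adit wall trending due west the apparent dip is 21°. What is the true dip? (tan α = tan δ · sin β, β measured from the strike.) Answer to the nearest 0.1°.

23.0°

The section is 65° from the strike.
tan(true dip) = tan 21° / sin 65° = 0.4235
δ = arctan(0.4235) = 22.95°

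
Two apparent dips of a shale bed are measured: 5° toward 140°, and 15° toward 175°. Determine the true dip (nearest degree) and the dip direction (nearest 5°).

Represent each trace as a vector plunging at its apparent dip toward its trend (east-north-up frame): v₁ = (0.640, -0.763, -0.087), v₂ = (0.084, -0.962, -0.259).
Cross product v₁ × v₂ gives the pole to the plane: n ∝ (-0.114, -0.158, 0.552).
True dip = arccos(n_z / |n|) = arccos(0.9429) = 19.5°.
Dip direction = atan2(-0.114, -0.158) = 216° (azimuth of n's horizontal projection).

true dip 19°, dip direction 215°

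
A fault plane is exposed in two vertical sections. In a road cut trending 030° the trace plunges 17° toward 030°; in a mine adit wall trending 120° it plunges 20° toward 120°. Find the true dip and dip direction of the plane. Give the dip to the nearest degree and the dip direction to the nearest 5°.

true dip 25°, dip direction 080°

The two traces are lines in the plane: v₁ = (sin 30°·cos 17°, cos 30°·cos 17°, −sin 17°), v₂ = (sin 120°·cos 20°, cos 120°·cos 20°, −sin 20°).
The plane normal is n = v₁ × v₂ ∝ (0.421, 0.074, 0.899).
Dip δ = arctan(|n_h|/n_z) = arctan(0.427/0.899) = 25.4°.
Dip direction = atan2(0.421, 0.074) = 80° (azimuth of n's horizontal projection).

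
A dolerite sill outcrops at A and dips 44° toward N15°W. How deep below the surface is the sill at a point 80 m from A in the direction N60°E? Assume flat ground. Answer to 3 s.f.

20.0 m

The hole lies 75° from the dip direction, so the down-dip offset is 80 × cos 75° = 20.71 m.
Depth = down-dip offset × tan(dip) = 20.71 × tan 44° = 20.71 × 0.9657
Depth = 20.00 m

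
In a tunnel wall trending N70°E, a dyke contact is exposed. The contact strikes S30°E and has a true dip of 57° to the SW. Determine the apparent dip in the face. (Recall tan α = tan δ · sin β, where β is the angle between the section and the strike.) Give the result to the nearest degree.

The strike is S30°E and the section trends N70°E; the acute angle between them is β = 80°.
tan α = tan 57° × sin 80° = 1.5399 × 0.9848 = 1.5165
apparent dip = arctan 1.5165 = 56.60°

57°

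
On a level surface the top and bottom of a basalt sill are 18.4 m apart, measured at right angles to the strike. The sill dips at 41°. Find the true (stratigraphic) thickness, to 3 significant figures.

12.1 m

True thickness t = w · sin(dip) = 18.4 × sin 41°
t = 18.4 × 0.6561 = 12.071 m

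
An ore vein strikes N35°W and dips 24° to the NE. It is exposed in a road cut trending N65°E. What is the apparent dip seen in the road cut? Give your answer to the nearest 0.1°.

23.7°

The section lies 80° from the strike.
tan α = tan 24° × sin 80° = 0.4452 × 0.9848 = 0.4385
apparent dip = arctan 0.4385 = 23.68°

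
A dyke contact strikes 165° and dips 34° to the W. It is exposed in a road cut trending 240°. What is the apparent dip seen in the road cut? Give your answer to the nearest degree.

33°

The strike is 165° and the section trends 240°; the acute angle between them is β = 75°.
tan(apparent dip) = tan 34° · sin 75° = 0.6515
α = arctan(0.6515) = 33.09°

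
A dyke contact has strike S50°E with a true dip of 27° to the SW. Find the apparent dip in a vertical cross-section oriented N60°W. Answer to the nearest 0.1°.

5.1°

The strike is S50°E and the section trends N60°W; the acute angle between them is β = 10°.
tan α = tan 27° × sin 10° = 0.5095 × 0.1736 = 0.0885
apparent dip = arctan 0.0885 = 5.06°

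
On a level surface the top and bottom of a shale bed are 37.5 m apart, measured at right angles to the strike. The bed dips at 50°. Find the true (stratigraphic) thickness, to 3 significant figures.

28.7 m

True thickness t = w · sin(dip) = 37.5 × sin 50°
t = 37.5 × 0.7660 = 28.727 m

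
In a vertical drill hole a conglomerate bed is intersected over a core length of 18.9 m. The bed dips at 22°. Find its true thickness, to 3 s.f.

17.5 m

True thickness t = h · cos(dip) = 18.9 × cos 22°
t = 18.9 × 0.9272 = 17.524 m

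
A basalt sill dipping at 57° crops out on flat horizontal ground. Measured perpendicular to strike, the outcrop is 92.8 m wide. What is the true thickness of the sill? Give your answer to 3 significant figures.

True thickness t = w · sin(dip) = 92.8 × sin 57°
t = 92.8 × 0.8387 = 77.829 m

77.8 m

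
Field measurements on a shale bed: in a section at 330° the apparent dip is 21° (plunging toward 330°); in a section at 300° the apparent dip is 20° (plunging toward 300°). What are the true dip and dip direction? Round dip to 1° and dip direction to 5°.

The two traces are lines in the plane: v₁ = (sin 330°·cos 21°, cos 330°·cos 21°, −sin 21°), v₂ = (sin 300°·cos 20°, cos 300°·cos 20°, −sin 20°).
n = v₁ × v₂ = (-0.108, 0.132, 0.439) (taken with n_z > 0).
True dip = arccos(n_z / |n|) = arccos(0.9320) = 21.3°.
The horizontal component of n points toward azimuth atan2(n_x, n_y) = 321°, the dip direction.

true dip 21°, dip direction 320°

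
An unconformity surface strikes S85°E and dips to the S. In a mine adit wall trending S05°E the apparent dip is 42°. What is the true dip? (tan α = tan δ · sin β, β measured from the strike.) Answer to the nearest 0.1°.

42.4°

β = acute angle between strike S85°E and section S05°E = 80°.
tan(true dip) = tan 42° / sin 80° = 0.9143
δ = arctan(0.9143) = 42.44°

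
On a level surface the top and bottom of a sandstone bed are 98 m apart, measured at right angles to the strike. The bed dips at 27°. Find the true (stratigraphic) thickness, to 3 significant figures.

True thickness t = w · sin(dip) = 98 × sin 27°
t = 98 × 0.4540 = 44.491 m

44.5 m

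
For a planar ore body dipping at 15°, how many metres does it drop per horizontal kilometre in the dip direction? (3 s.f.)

drop per km = 1000 × tan 15° = 1000 × 0.2679

268 m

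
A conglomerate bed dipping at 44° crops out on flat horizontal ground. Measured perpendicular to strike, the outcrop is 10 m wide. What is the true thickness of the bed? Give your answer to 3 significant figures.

True thickness t = w · sin(dip) = 10 × sin 44°
t = 10 × 0.6947 = 6.947 m

6.95 m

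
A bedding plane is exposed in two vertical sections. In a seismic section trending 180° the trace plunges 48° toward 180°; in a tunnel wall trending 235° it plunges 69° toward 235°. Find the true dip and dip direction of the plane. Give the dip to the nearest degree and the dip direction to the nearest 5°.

true dip 69°, dip direction 245°

The two traces are lines in the plane: v₁ = (sin 180°·cos 48°, cos 180°·cos 48°, −sin 48°), v₂ = (sin 235°·cos 69°, cos 235°·cos 69°, −sin 69°).
The plane normal is n = v₁ × v₂ ∝ (-0.472, -0.218, 0.196).
True dip = arccos(n_z / |n|) = arccos(0.3534) = 69.3°.
Dip direction = azimuth of (n_x, n_y) = atan2(-0.472, -0.218) = 245°.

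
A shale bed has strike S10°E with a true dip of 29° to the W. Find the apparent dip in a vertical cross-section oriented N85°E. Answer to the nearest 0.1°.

Angle between strike (S10°E) and section (N85°E): β = 85°.
tan α = tan 29° × sin 85° = 0.5543 × 0.9962 = 0.5522
apparent dip = arctan 0.5522 = 28.91°

28.9°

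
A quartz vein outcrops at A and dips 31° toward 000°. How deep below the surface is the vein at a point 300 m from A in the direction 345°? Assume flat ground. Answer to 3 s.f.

The hole lies 15° from the dip direction, so the down-dip offset is 300 × cos 15° = 289.78 m.
Depth = down-dip offset × tan(dip) = 289.78 × tan 31° = 289.78 × 0.6009
Depth = 174.12 m

174 m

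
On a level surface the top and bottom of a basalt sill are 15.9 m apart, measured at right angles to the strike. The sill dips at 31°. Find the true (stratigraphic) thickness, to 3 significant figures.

True thickness t = w · sin(dip) = 15.9 × sin 31°
t = 15.9 × 0.5150 = 8.189 m

8.19 m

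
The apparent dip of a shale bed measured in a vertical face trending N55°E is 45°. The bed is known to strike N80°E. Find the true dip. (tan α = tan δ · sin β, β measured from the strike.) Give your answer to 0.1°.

67.1°

β = acute angle between strike N80°E and section N55°E = 25°.
tan δ = tan α / sin β = tan 45° / sin 25° = 1.0000 / 0.4226 = 2.3662
true dip = arctan 2.3662 = 67.09°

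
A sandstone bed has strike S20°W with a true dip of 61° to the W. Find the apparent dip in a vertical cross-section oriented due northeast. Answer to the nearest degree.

Angle between strike (S20°W) and section (due northeast): β = 25°.
tan α = tan 61° × sin 25° = 1.8040 × 0.4226 = 0.7624
apparent dip = arctan 0.7624 = 37.32°

37°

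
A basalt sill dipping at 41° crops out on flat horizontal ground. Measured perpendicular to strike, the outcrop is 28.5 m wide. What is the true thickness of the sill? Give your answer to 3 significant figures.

True thickness t = w · sin(dip) = 28.5 × sin 41°
t = 28.5 × 0.6561 = 18.698 m

18.7 m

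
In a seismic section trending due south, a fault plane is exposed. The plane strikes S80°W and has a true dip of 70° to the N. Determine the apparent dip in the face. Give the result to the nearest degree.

The strike is S80°W and the section trends due south; the acute angle between them is β = 80°.
tan(apparent dip) = tan 70° · sin 80° = 2.7057
α = arctan(2.7057) = 69.72°

70°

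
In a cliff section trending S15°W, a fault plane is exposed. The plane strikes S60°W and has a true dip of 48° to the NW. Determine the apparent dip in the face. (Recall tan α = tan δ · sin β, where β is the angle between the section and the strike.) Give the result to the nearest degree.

38°

The strike is S60°W and the section trends S15°W; the acute angle between them is β = 45°.
tan α = tan 48° × sin 45° = 1.1106 × 0.7071 = 0.7853
α = arctan(0.7853) = 38.14°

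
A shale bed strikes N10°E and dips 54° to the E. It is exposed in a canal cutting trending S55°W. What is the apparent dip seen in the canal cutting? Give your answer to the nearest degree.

44°

The section lies 45° from the strike.
tan α = tan 54° × sin 45° = 1.3764 × 0.7071 = 0.9732
α = arctan(0.9732) = 44.22°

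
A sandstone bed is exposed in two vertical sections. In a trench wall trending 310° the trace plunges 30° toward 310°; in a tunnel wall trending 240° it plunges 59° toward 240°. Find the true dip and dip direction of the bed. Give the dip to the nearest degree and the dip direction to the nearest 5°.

true dip 59°, dip direction 240°

Each apparent-dip line lies in the plane. As unit vectors (x east, y north, z up), v₁ plunges 30°→310° and v₂ plunges 59°→240°.
Cross product v₁ × v₂ gives the pole to the plane: n ∝ (-0.606, -0.346, 0.419).
Dip δ = arctan(|n_h|/n_z) = arctan(0.698/0.419) = 59.0°.
Dip direction = azimuth of (n_x, n_y) = atan2(-0.606, -0.346) = 240°.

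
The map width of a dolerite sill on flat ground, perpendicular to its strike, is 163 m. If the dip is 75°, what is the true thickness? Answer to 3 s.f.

True thickness t = w · sin(dip) = 163 × sin 75°
t = 163 × 0.9659 = 157.446 m

157 m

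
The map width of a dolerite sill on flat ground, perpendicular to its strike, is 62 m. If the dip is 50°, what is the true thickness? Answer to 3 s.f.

47.5 m

True thickness t = w · sin(dip) = 62 × sin 50°
t = 62 × 0.7660 = 47.495 m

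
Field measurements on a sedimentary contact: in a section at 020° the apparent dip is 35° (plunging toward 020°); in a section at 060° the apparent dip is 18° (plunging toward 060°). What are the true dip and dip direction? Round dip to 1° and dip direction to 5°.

The two traces are lines in the plane: v₁ = (sin 20°·cos 35°, cos 20°·cos 35°, −sin 35°), v₂ = (sin 60°·cos 18°, cos 60°·cos 18°, −sin 18°).
n = v₁ × v₂ = (-0.035, 0.386, 0.501) (taken with n_z > 0).
True dip = arccos(n_z / |n|) = arccos(0.7909) = 37.7°.
The horizontal component of n points toward azimuth atan2(n_x, n_y) = 355°, the dip direction.

true dip 38°, dip direction 355°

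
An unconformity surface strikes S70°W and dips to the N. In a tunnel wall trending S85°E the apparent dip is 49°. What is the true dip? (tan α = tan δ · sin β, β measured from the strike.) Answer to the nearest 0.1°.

β = acute angle between strike S70°W and section S85°E = 25°.
tan δ = tan α / sin β = tan 49° / sin 25° = 1.1504 / 0.4226 = 2.7220
true dip = arctan 2.7220 = 69.83°

69.8°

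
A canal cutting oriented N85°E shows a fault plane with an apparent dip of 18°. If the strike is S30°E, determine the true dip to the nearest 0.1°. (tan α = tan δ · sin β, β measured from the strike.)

β = acute angle between strike S30°E and section N85°E = 65°.
tan(true dip) = tan 18° / sin 65° = 0.3585
δ = arctan(0.3585) = 19.72°

19.7°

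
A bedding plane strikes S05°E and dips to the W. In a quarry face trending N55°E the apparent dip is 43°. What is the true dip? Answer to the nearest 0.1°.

β = acute angle between strike S05°E and section N55°E = 60°.
tan(true dip) = tan 43° / sin 60° = 1.0768
true dip = arctan 1.0768 = 47.12°

47.1°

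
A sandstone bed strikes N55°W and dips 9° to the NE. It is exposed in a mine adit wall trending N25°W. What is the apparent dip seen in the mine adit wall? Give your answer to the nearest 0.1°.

4.5°

The section lies 30° from the strike.
tan α = tan 9° × sin 30° = 0.1584 × 0.5000 = 0.0792
apparent dip = arctan 0.0792 = 4.53°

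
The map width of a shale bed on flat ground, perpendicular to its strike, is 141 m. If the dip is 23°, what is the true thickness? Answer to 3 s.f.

True thickness t = w · sin(dip) = 141 × sin 23°
t = 141 × 0.3907 = 55.093 m

55.1 m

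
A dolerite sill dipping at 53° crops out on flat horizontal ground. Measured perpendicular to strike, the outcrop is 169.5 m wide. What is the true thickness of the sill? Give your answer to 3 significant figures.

True thickness t = w · sin(dip) = 169.5 × sin 53°
t = 169.5 × 0.7986 = 135.369 m

135 m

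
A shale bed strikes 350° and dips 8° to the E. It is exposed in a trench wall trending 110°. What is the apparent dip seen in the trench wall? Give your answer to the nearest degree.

7°

Angle between strike (350°) and section (110°): β = 60°.
tan(apparent dip) = tan 8° · sin 60° = 0.1217
α = arctan(0.1217) = 6.94°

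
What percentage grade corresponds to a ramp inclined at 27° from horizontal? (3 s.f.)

grade % = 100 × tan 27° = 100 × 0.5095

51.0%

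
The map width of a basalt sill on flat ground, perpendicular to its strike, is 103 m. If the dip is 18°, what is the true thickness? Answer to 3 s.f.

True thickness t = w · sin(dip) = 103 × sin 18°
t = 103 × 0.3090 = 31.829 m

31.8 m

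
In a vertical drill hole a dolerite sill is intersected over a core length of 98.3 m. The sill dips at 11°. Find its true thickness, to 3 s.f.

True thickness t = h · cos(dip) = 98.3 × cos 11°
t = 98.3 × 0.9816 = 96.494 m

96.5 m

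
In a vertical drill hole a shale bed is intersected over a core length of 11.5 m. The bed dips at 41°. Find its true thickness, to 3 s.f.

8.68 m

True thickness t = h · cos(dip) = 11.5 × cos 41°
t = 11.5 × 0.7547 = 8.679 m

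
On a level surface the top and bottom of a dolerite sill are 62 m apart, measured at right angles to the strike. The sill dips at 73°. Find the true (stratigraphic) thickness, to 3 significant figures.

59.3 m

True thickness t = w · sin(dip) = 62 × sin 73°
t = 62 × 0.9563 = 59.291 m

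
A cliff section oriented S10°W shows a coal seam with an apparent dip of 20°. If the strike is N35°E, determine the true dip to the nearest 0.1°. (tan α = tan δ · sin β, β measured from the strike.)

β = acute angle between strike N35°E and section S10°W = 25°.
tan δ = tan α / sin β = tan 20° / sin 25° = 0.3640 / 0.4226 = 0.8612
δ = arctan(0.8612) = 40.74°

40.7°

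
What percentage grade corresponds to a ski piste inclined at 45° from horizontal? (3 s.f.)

grade % = 100 × tan 45° = 100 × 1.0000

100%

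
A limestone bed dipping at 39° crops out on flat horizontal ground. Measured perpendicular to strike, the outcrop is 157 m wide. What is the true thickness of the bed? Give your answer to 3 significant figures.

True thickness t = w · sin(dip) = 157 × sin 39°
t = 157 × 0.6293 = 98.803 m

98.8 m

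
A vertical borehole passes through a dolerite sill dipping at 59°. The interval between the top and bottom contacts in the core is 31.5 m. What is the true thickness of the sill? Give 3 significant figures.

16.2 m

True thickness t = h · cos(dip) = 31.5 × cos 59°
t = 31.5 × 0.5150 = 16.224 m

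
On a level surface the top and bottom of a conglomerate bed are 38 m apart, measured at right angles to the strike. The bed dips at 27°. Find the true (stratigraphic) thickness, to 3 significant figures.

17.3 m

True thickness t = w · sin(dip) = 38 × sin 27°
t = 38 × 0.4540 = 17.252 m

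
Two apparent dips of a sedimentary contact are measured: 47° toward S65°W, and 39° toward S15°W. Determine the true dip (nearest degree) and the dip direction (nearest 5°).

true dip 47°, dip direction 235°

Represent each trace as a vector plunging at its apparent dip toward its trend (east-north-up frame): v₁ = (-0.618, -0.288, -0.731), v₂ = (-0.201, -0.751, -0.629).
The plane normal is n = v₁ × v₂ ∝ (-0.368, -0.242, 0.406).
tan δ = √(n_x²+n_y²)/n_z = 0.440/0.406, so δ = 47.3°.
Dip direction = azimuth of (n_x, n_y) = atan2(-0.368, -0.242) = 237°.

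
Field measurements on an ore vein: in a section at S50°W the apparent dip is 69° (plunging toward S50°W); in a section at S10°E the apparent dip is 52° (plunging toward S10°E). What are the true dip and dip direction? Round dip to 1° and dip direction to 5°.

true dip 69°, dip direction 230°

Represent each trace as a vector plunging at its apparent dip toward its trend (east-north-up frame): v₁ = (-0.275, -0.230, -0.934), v₂ = (0.107, -0.606, -0.788).
The plane normal is n = v₁ × v₂ ∝ (-0.385, -0.316, 0.191).
Dip δ = arctan(|n_h|/n_z) = arctan(0.498/0.191) = 69.0°.
Dip direction = atan2(-0.385, -0.316) = 231° (azimuth of n's horizontal projection).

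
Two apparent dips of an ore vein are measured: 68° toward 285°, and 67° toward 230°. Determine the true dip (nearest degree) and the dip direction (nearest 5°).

true dip 70°, dip direction 260°

Each apparent-dip line lies in the plane. As unit vectors (x east, y north, z up), v₁ plunges 68°→285° and v₂ plunges 67°→230°.
n = v₁ × v₂ = (-0.322, -0.056, 0.120) (taken with n_z > 0).
True dip = arccos(n_z / |n|) = arccos(0.3444) = 69.9°.
Dip direction = atan2(-0.322, -0.056) = 260° (azimuth of n's horizontal projection).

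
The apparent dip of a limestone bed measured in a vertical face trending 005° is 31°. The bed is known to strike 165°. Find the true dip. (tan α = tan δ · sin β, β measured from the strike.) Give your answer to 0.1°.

60.4°

β = acute angle between strike 165° and section 005° = 20°.
tan(true dip) = tan 31° / sin 20° = 1.7568
true dip = arctan 1.7568 = 60.35°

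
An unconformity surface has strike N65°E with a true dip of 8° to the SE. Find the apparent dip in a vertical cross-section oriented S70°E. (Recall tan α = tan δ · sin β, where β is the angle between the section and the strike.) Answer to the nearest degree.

6°

The section lies 45° from the strike.
tan α = tan 8° × sin 45° = 0.1405 × 0.7071 = 0.0994
α = arctan(0.0994) = 5.68°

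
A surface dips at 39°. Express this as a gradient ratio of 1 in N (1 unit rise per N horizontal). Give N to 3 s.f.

1 in 1.23

1 : N means tan θ = 1/N, so N = 1/tan 39° = 1/0.8098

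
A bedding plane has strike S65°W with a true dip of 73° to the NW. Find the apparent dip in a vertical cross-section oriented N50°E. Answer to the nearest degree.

40°

The section lies 15° from the strike.
tan(apparent dip) = tan 73° · sin 15° = 0.8466
α = arctan(0.8466) = 40.25°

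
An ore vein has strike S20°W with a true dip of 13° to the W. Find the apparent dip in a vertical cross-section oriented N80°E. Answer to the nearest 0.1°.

11.3°

The section lies 60° from the strike.
tan(apparent dip) = tan 13° · sin 60° = 0.1999
α = arctan(0.1999) = 11.31°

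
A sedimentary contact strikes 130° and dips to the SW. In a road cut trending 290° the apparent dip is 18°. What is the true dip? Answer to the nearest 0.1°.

β = acute angle between strike 130° and section 290° = 20°.
tan δ = tan α / sin β = tan 18° / sin 20° = 0.3249 / 0.3420 = 0.9500
δ = arctan(0.9500) = 43.53°

43.5°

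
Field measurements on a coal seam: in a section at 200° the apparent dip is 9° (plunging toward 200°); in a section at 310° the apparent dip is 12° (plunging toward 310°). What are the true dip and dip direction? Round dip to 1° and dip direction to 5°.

true dip 18°, dip direction 260°

Represent each trace as a vector plunging at its apparent dip toward its trend (east-north-up frame): v₁ = (-0.338, -0.928, -0.156), v₂ = (-0.749, 0.629, -0.208).
n = v₁ × v₂ = (-0.291, -0.047, 0.908) (taken with n_z > 0).
tan δ = √(n_x²+n_y²)/n_z = 0.295/0.908, so δ = 18.0°.
Dip direction = azimuth of (n_x, n_y) = atan2(-0.291, -0.047) = 261°.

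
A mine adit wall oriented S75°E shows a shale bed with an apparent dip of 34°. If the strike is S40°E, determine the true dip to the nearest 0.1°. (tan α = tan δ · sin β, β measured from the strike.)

49.6°

The section is 35° from the strike.
tan δ = tan α / sin β = tan 34° / sin 35° = 0.6745 / 0.5736 = 1.1760
true dip = arctan 1.1760 = 49.62°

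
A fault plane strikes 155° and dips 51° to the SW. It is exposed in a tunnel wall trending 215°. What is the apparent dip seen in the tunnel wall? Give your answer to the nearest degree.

47°

The section lies 60° from the strike.
tan(apparent dip) = tan 51° · sin 60° = 1.0695
α = arctan(1.0695) = 46.92°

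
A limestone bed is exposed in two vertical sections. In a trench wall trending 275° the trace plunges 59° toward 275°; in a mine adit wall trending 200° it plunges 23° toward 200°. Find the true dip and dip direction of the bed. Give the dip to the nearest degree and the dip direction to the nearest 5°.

true dip 59°, dip direction 275°

Each apparent-dip line lies in the plane. As unit vectors (x east, y north, z up), v₁ plunges 59°→275° and v₂ plunges 23°→200°.
The plane normal is n = v₁ × v₂ ∝ (-0.759, 0.069, 0.458).
True dip = arccos(n_z / |n|) = arccos(0.5150) = 59.0°.
The horizontal component of n points toward azimuth atan2(n_x, n_y) = 275°, the dip direction.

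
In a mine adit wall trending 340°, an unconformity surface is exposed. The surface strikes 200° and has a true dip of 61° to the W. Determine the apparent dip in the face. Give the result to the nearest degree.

The strike is 200° and the section trends 340°; the acute angle between them is β = 40°.
tan(apparent dip) = tan 61° · sin 40° = 1.1596
apparent dip = arctan 1.1596 = 49.23°

49°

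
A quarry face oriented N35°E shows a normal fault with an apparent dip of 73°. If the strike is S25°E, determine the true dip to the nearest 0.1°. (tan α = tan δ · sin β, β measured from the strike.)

75.2°

β = acute angle between strike S25°E and section N35°E = 60°.
tan δ = tan α / sin β = tan 73° / sin 60° = 3.2709 / 0.8660 = 3.7769
δ = arctan(3.7769) = 75.17°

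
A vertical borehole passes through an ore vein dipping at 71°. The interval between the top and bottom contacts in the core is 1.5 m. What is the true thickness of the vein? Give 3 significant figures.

0.488 m

True thickness t = h · cos(dip) = 1.5 × cos 71°
t = 1.5 × 0.3256 = 0.488 m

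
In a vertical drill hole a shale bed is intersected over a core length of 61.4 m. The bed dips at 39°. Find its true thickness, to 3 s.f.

47.7 m

True thickness t = h · cos(dip) = 61.4 × cos 39°
t = 61.4 × 0.7771 = 47.717 m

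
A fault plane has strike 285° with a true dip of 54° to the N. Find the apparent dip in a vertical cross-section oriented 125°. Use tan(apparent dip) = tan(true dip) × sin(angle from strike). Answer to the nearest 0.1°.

25.2°

The strike is 285° and the section trends 125°; the acute angle between them is β = 20°.
tan α = tan 54° × sin 20° = 1.3764 × 0.3420 = 0.4708
α = arctan(0.4708) = 25.21°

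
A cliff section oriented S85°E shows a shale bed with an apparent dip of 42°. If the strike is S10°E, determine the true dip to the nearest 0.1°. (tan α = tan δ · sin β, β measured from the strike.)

43.0°

The section is 75° from the strike.
tan δ = tan α / sin β = tan 42° / sin 75° = 0.9004 / 0.9659 = 0.9322
δ = arctan(0.9322) = 42.99°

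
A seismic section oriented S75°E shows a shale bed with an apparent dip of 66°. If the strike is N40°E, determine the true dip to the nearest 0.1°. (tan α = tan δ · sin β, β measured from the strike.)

68.0°

β = acute angle between strike N40°E and section S75°E = 65°.
tan δ = tan α / sin β = tan 66° / sin 65° = 2.2460 / 0.9063 = 2.4782
true dip = arctan 2.4782 = 68.03°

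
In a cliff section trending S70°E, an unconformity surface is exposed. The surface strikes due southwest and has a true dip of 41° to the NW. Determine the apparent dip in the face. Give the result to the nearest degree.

Angle between strike (due southwest) and section (S70°E): β = 65°.
tan(apparent dip) = tan 41° · sin 65° = 0.7878
apparent dip = arctan 0.7878 = 38.23°

38°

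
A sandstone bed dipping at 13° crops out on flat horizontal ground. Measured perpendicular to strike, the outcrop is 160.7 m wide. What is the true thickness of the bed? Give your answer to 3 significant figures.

True thickness t = w · sin(dip) = 160.7 × sin 13°
t = 160.7 × 0.2250 = 36.150 m

36.1 m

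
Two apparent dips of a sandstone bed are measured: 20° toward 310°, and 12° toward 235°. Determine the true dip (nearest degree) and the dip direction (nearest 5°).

Each apparent-dip line lies in the plane. As unit vectors (x east, y north, z up), v₁ plunges 20°→310° and v₂ plunges 12°→235°.
n = v₁ × v₂ = (-0.317, 0.124, 0.888) (taken with n_z > 0).
tan δ = √(n_x²+n_y²)/n_z = 0.341/0.888, so δ = 21.0°.
Dip direction = azimuth of (n_x, n_y) = atan2(-0.317, 0.124) = 291°.

true dip 21°, dip direction 290°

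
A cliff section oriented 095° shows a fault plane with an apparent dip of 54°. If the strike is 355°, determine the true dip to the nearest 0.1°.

The section is 80° from the strike.
tan(true dip) = tan 54° / sin 80° = 1.3976
true dip = arctan 1.3976 = 54.42°

54.4°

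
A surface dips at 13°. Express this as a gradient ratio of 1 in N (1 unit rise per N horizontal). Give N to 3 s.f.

1 : N means tan θ = 1/N, so N = 1/tan 13° = 1/0.2309

1 in 4.33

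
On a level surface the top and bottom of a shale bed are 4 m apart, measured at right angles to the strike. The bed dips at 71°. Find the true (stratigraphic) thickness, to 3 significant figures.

True thickness t = w · sin(dip) = 4 × sin 71°
t = 4 × 0.9455 = 3.782 m

3.78 m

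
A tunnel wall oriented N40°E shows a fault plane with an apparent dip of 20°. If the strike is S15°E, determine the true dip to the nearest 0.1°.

24.0°

β = acute angle between strike S15°E and section N40°E = 55°.
tan δ = tan α / sin β = tan 20° / sin 55° = 0.3640 / 0.8192 = 0.4443
δ = arctan(0.4443) = 23.96°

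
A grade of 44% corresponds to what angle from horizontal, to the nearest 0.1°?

tan θ = 44/100 = 0.4400
θ = arctan(0.4400) = 23.75°

23.7°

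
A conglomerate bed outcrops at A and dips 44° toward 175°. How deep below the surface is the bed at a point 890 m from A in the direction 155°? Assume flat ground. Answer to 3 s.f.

The hole lies 20° from the dip direction, so the down-dip offset is 890 × cos 20° = 836.33 m.
Depth = down-dip offset × tan(dip) = 836.33 × tan 44° = 836.33 × 0.9657
Depth = 807.63 m

808 m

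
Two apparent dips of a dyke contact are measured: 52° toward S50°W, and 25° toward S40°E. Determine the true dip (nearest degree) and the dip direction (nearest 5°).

true dip 54°, dip direction 210°

Represent each trace as a vector plunging at its apparent dip toward its trend (east-north-up frame): v₁ = (-0.472, -0.396, -0.788), v₂ = (0.583, -0.694, -0.423).
n = v₁ × v₂ = (-0.380, -0.658, 0.558) (taken with n_z > 0).
True dip = arccos(n_z / |n|) = arccos(0.5918) = 53.7°.
Dip direction = azimuth of (n_x, n_y) = atan2(-0.380, -0.658) = 210°.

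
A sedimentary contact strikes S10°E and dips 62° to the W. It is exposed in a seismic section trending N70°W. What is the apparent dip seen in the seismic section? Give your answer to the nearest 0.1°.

58.5°

The section lies 60° from the strike.
tan(apparent dip) = tan 62° · sin 60° = 1.6288
α = arctan(1.6288) = 58.45°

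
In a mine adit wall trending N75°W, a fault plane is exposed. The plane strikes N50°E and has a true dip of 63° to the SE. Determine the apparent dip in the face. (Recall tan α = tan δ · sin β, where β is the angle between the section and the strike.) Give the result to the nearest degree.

58°

The strike is N50°E and the section trends N75°W; the acute angle between them is β = 55°.
tan(apparent dip) = tan 63° · sin 55° = 1.6077
apparent dip = arctan 1.6077 = 58.12°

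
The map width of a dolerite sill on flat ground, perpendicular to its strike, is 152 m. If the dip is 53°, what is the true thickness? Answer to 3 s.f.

121 m

True thickness t = w · sin(dip) = 152 × sin 53°
t = 152 × 0.7986 = 121.393 m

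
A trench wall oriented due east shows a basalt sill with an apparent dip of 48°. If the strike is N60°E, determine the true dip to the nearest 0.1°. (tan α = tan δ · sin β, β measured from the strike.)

The section is 30° from the strike.
tan(true dip) = tan 48° / sin 30° = 2.2212
true dip = arctan 2.2212 = 65.76°

65.8°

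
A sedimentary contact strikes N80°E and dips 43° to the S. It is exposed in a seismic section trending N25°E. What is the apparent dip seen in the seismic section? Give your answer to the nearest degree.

37°

Angle between strike (N80°E) and section (N25°E): β = 55°.
tan α = tan 43° × sin 55° = 0.9325 × 0.8192 = 0.7639
α = arctan(0.7639) = 37.38°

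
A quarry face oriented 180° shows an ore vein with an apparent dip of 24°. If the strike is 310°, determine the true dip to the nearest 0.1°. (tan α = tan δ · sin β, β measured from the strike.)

30.2°

β = acute angle between strike 310° and section 180° = 50°.
tan δ = tan α / sin β = tan 24° / sin 50° = 0.4452 / 0.7660 = 0.5812
true dip = arctan 0.5812 = 30.17°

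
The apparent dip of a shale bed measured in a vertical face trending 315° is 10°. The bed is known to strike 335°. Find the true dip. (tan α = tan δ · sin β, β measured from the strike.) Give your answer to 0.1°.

The section is 20° from the strike.
tan δ = tan α / sin β = tan 10° / sin 20° = 0.1763 / 0.3420 = 0.5155
true dip = arctan 0.5155 = 27.27°

27.3°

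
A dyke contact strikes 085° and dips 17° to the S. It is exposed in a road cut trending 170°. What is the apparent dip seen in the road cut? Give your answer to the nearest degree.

17°

The strike is 085° and the section trends 170°; the acute angle between them is β = 85°.
tan(apparent dip) = tan 17° · sin 85° = 0.3046
apparent dip = arctan 0.3046 = 16.94°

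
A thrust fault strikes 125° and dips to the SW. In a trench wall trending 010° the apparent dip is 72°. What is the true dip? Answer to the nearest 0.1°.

73.6°

The section is 65° from the strike.
tan(true dip) = tan 72° / sin 65° = 3.3958
true dip = arctan 3.3958 = 73.59°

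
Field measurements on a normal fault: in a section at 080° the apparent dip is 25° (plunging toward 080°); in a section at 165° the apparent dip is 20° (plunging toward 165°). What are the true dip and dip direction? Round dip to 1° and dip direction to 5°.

true dip 30°, dip direction 115°

Represent each trace as a vector plunging at its apparent dip toward its trend (east-north-up frame): v₁ = (0.893, 0.157, -0.423), v₂ = (0.243, -0.908, -0.342).
n = v₁ × v₂ = (0.437, -0.202, 0.848) (taken with n_z > 0).
Dip δ = arctan(|n_h|/n_z) = arctan(0.482/0.848) = 29.6°.
Dip direction = atan2(0.437, -0.202) = 115° (azimuth of n's horizontal projection).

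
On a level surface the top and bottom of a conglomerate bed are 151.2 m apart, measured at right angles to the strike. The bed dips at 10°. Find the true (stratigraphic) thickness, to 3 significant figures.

26.3 m

True thickness t = w · sin(dip) = 151.2 × sin 10°
t = 151.2 × 0.1736 = 26.256 m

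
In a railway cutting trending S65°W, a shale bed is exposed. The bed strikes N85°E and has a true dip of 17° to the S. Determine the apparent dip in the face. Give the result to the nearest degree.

6°

The section lies 20° from the strike.
tan α = tan 17° × sin 20° = 0.3057 × 0.3420 = 0.1046
apparent dip = arctan 0.1046 = 5.97°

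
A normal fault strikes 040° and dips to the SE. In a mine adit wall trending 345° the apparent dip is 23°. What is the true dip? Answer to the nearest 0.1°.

27.4°

The section is 55° from the strike.
tan(true dip) = tan 23° / sin 55° = 0.5182
true dip = arctan 0.5182 = 27.39°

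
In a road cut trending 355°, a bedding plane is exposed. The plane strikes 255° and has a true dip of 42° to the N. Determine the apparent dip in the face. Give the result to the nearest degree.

Angle between strike (255°) and section (355°): β = 80°.
tan α = tan 42° × sin 80° = 0.9004 × 0.9848 = 0.8867
α = arctan(0.8867) = 41.56°

42°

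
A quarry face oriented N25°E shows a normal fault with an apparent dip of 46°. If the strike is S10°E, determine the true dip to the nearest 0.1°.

β = acute angle between strike S10°E and section N25°E = 35°.
tan δ = tan α / sin β = tan 46° / sin 35° = 1.0355 / 0.5736 = 1.8054
δ = arctan(1.8054) = 61.02°

61.0°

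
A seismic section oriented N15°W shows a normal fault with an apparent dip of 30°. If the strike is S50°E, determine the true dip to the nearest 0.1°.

The section is 35° from the strike.
tan δ = tan α / sin β = tan 30° / sin 35° = 0.5774 / 0.5736 = 1.0066
true dip = arctan 1.0066 = 45.19°

45.2°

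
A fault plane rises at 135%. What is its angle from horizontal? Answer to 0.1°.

53.5°

tan θ = 135/100 = 1.3500
θ = arctan(1.3500) = 53.47°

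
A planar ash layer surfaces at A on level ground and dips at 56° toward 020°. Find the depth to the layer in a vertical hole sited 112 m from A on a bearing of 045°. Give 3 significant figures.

The hole lies 25° from the dip direction, so the down-dip offset is 112 × cos 25° = 101.51 m.
Depth = down-dip offset × tan(dip) = 101.51 × tan 56° = 101.51 × 1.4826
Depth = 150.49 m

150 m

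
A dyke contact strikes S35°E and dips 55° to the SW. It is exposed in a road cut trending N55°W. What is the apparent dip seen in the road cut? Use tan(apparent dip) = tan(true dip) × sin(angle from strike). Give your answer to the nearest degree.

The section lies 20° from the strike.
tan α = tan 55° × sin 20° = 1.4281 × 0.3420 = 0.4885
apparent dip = arctan 0.4885 = 26.03°

26°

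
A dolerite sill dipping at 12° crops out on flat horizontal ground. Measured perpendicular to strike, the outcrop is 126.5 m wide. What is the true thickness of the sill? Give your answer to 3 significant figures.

26.3 m

True thickness t = w · sin(dip) = 126.5 × sin 12°
t = 126.5 × 0.2079 = 26.301 m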